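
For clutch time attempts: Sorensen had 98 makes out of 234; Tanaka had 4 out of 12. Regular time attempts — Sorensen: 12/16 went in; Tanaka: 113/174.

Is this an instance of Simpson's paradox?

Clutch time: Sorensen 98/234 = 41.9%, Tanaka 4/12 = 33.3% → Sorensen
Regular time: Sorensen 12/16 = 75.0%, Tanaka 113/174 = 64.9% → Sorensen
Overall: Sorensen 110/250 = 44.0%, Tanaka 117/186 = 62.9% → Tanaka
Sorensen wins each game group but Tanaka wins overall — the comparison reverses. Sorensen's attempts skew toward clutch time, which has a lower base rate.

Yes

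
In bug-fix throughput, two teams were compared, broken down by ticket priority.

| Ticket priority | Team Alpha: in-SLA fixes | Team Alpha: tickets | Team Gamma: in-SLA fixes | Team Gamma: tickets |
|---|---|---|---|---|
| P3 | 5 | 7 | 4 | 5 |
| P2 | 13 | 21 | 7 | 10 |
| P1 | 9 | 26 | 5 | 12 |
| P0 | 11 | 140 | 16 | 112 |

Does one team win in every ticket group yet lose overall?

P3: Team Alpha 5/7 = 71.4%, Team Gamma 4/5 = 80.0% → Team Gamma
P2: Team Alpha 13/21 = 61.9%, Team Gamma 7/10 = 70.0% → Team Gamma
P1: Team Alpha 9/26 = 34.6%, Team Gamma 5/12 = 41.7% → Team Gamma
P0: Team Alpha 11/140 = 7.9%, Team Gamma 16/112 = 14.3% → Team Gamma
Overall: Team Alpha 38/194 = 19.6%, Team Gamma 32/139 = 23.0% → Team Gamma
Team Gamma wins overall and in every ticket group — no reversal.

No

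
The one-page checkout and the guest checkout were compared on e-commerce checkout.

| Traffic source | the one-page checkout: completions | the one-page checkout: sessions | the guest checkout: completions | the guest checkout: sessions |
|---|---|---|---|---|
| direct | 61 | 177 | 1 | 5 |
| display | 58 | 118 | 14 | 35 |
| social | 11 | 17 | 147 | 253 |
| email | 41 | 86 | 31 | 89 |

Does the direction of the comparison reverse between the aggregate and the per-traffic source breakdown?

Yes

Direct: the one-page checkout 61/177 = 34.5%, the guest checkout 1/5 = 20.0% → the one-page checkout
Display: the one-page checkout 58/118 = 49.2%, the guest checkout 14/35 = 40.0% → the one-page checkout
Social: the one-page checkout 11/17 = 64.7%, the guest checkout 147/253 = 58.1% → the one-page checkout
Email: the one-page checkout 41/86 = 47.7%, the guest checkout 31/89 = 34.8% → the one-page checkout
Overall: the one-page checkout 171/398 = 43.0%, the guest checkout 193/382 = 50.5% → the guest checkout
The one-page checkout wins each traffic group but the guest checkout wins overall — the comparison reverses. The one-page checkout's sessions skew toward direct, which has a lower base rate.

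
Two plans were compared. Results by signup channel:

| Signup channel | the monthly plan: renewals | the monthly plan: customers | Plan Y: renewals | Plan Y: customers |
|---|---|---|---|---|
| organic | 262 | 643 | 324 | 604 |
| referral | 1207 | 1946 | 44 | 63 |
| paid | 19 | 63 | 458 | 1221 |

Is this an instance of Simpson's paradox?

Yes

Organic: the monthly plan 262/643 = 40.7%, Plan Y 324/604 = 53.6% → Plan Y
Referral: the monthly plan 1207/1946 = 62.0%, Plan Y 44/63 = 69.8% → Plan Y
Paid: the monthly plan 19/63 = 30.2%, Plan Y 458/1221 = 37.5% → Plan Y
Overall: the monthly plan 1488/2652 = 56.1%, Plan Y 826/1888 = 43.8% → the monthly plan
Plan Y wins each signup group but the monthly plan wins overall — the comparison reverses. Plan Y's customers skew toward paid, which has a lower base rate.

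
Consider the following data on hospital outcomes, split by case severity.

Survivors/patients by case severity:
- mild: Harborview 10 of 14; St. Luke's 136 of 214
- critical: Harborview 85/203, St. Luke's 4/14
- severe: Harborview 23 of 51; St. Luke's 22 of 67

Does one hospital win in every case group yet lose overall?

Yes

Mild: Harborview 10/14 = 71.4%, St. Luke's 136/214 = 63.6% → Harborview
Critical: Harborview 85/203 = 41.9%, St. Luke's 4/14 = 28.6% → Harborview
Severe: Harborview 23/51 = 45.1%, St. Luke's 22/67 = 32.8% → Harborview
Overall: Harborview 118/268 = 44.0%, St. Luke's 162/295 = 54.9% → St. Luke's
Harborview wins each case group but St. Luke's wins overall — the comparison reverses. Harborview's patients skew toward critical, which has a lower base rate.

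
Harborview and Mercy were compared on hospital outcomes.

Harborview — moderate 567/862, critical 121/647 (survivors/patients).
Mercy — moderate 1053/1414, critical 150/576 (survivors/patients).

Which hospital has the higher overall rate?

Moderate: Harborview 567/862 = 65.8%, Mercy 1053/1414 = 74.5% → Mercy
Critical: Harborview 121/647 = 18.7%, Mercy 150/576 = 26.0% → Mercy
Overall: Harborview 688/1509 = 45.6%, Mercy 1203/1990 = 60.5% → Mercy

Mercy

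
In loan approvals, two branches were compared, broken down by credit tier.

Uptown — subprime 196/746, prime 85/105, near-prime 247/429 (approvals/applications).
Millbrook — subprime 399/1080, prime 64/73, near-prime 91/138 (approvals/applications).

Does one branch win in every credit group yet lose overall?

Subprime: Uptown 196/746 = 26.3%, Millbrook 399/1080 = 36.9% → Millbrook
Prime: Uptown 85/105 = 81.0%, Millbrook 64/73 = 87.7% → Millbrook
Near-prime: Uptown 247/429 = 57.6%, Millbrook 91/138 = 65.9% → Millbrook
Overall: Uptown 528/1280 = 41.2%, Millbrook 554/1291 = 42.9% → Millbrook
Millbrook wins overall and in every credit group — no reversal.

No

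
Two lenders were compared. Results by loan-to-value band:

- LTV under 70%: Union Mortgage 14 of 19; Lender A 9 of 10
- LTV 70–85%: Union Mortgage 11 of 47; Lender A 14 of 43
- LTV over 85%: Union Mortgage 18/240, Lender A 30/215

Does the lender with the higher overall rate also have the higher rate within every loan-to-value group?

Yes

LTV under 70%: Union Mortgage 14/19 = 73.7%, Lender A 9/10 = 90.0% → Lender A
LTV 70–85%: Union Mortgage 11/47 = 23.4%, Lender A 14/43 = 32.6% → Lender A
LTV over 85%: Union Mortgage 18/240 = 7.5%, Lender A 30/215 = 14.0% → Lender A
Overall: Union Mortgage 43/306 = 14.1%, Lender A 53/268 = 19.8% → Lender A
Lender A wins overall and in every loan-to-value group — no reversal.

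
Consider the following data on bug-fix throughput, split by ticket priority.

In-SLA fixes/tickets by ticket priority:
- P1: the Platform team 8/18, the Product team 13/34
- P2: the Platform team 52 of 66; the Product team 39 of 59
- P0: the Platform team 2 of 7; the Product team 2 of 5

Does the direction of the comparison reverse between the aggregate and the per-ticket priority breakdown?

P1: the Platform team 8/18 = 44.4%, the Product team 13/34 = 38.2% → the Platform team
P2: the Platform team 52/66 = 78.8%, the Product team 39/59 = 66.1% → the Platform team
P0: the Platform team 2/7 = 28.6%, the Product team 2/5 = 40.0% → the Product team
Overall: the Platform team 62/91 = 68.1%, the Product team 54/98 = 55.1% → the Platform team
Neither sweeps: the Platform team wins 2 of 3 groups, the Product team wins 1. The Platform team wins overall but not every group — no Simpson reversal.

No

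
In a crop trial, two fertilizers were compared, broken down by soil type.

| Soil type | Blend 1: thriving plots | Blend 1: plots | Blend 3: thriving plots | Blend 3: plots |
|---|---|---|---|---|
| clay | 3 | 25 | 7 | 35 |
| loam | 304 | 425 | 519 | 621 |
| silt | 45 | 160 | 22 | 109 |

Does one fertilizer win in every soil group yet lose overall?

No

Clay: Blend 1 3/25 = 12.0%, Blend 3 7/35 = 20.0% → Blend 3
Loam: Blend 1 304/425 = 71.5%, Blend 3 519/621 = 83.6% → Blend 3
Silt: Blend 1 45/160 = 28.1%, Blend 3 22/109 = 20.2% → Blend 1
Overall: Blend 1 352/610 = 57.7%, Blend 3 548/765 = 71.6% → Blend 3
Neither sweeps: Blend 1 wins 1 of 3 groups, Blend 3 wins 2. Blend 3 wins overall but not every group — no Simpson reversal.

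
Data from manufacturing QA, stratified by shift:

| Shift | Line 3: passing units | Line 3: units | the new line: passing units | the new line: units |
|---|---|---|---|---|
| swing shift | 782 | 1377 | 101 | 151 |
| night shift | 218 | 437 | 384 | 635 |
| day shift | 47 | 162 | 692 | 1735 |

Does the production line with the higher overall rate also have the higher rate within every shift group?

No

Swing shift: Line 3 782/1377 = 56.8%, the new line 101/151 = 66.9% → the new line
Night shift: Line 3 218/437 = 49.9%, the new line 384/635 = 60.5% → the new line
Day shift: Line 3 47/162 = 29.0%, the new line 692/1735 = 39.9% → the new line
Overall: Line 3 1047/1976 = 53.0%, the new line 1177/2521 = 46.7% → Line 3
The new line wins each shift group but Line 3 wins overall — the comparison reverses. The new line's units skew toward day shift, which has a lower base rate.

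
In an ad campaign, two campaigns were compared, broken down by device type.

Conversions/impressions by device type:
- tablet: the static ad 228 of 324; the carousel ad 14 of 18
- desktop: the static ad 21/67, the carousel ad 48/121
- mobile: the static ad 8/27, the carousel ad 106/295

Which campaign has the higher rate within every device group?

the carousel ad

Tablet: the static ad 228/324 = 70.4%, the carousel ad 14/18 = 77.8% → the carousel ad
Desktop: the static ad 21/67 = 31.3%, the carousel ad 48/121 = 39.7% → the carousel ad
Mobile: the static ad 8/27 = 29.6%, the carousel ad 106/295 = 35.9% → the carousel ad
The carousel ad has the higher rate in all 3 groups.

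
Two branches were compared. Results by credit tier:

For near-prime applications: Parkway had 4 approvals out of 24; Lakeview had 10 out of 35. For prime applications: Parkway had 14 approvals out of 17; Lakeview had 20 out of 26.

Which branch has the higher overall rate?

Lakeview

Near-prime: Parkway 4/24 = 16.7%, Lakeview 10/35 = 28.6% → Lakeview
Prime: Parkway 14/17 = 82.4%, Lakeview 20/26 = 76.9% → Parkway
Overall: Parkway 18/41 = 43.9%, Lakeview 30/61 = 49.2% → Lakeview
(Neither sweeps every credit group, but Lakeview has the higher pooled rate.)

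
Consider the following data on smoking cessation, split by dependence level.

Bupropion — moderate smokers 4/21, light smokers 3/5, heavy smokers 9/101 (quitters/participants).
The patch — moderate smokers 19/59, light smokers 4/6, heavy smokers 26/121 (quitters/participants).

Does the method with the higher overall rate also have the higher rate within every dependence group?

Moderate smokers: bupropion 4/21 = 19.0%, the patch 19/59 = 32.2% → the patch
Light smokers: bupropion 3/5 = 60.0%, the patch 4/6 = 66.7% → the patch
Heavy smokers: bupropion 9/101 = 8.9%, the patch 26/121 = 21.5% → the patch
Overall: bupropion 16/127 = 12.6%, the patch 49/186 = 26.3% → the patch
The patch wins overall and in every dependence group — no reversal.

Yes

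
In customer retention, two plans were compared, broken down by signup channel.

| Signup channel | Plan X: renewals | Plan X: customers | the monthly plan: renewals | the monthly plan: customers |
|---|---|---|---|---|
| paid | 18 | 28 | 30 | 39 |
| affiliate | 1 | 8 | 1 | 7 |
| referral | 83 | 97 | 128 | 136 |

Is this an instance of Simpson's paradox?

No

Paid: Plan X 18/28 = 64.3%, the monthly plan 30/39 = 76.9% → the monthly plan
Affiliate: Plan X 1/8 = 12.5%, the monthly plan 1/7 = 14.3% → the monthly plan
Referral: Plan X 83/97 = 85.6%, the monthly plan 128/136 = 94.1% → the monthly plan
Overall: Plan X 102/133 = 76.7%, the monthly plan 159/182 = 87.4% → the monthly plan
The monthly plan wins overall and in every signup group — no reversal.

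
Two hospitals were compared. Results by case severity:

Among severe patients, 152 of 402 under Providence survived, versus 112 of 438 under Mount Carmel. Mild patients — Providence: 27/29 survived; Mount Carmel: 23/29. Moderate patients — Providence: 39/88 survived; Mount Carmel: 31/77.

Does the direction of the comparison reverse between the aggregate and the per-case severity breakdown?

Severe: Providence 152/402 = 37.8%, Mount Carmel 112/438 = 25.6% → Providence
Mild: Providence 27/29 = 93.1%, Mount Carmel 23/29 = 79.3% → Providence
Moderate: Providence 39/88 = 44.3%, Mount Carmel 31/77 = 40.3% → Providence
Overall: Providence 218/519 = 42.0%, Mount Carmel 166/544 = 30.5% → Providence
Providence wins overall and in every case group — no reversal.

No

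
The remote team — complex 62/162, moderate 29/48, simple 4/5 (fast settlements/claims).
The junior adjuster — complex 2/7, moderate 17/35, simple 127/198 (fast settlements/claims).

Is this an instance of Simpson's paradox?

Complex: the remote team 62/162 = 38.3%, the junior adjuster 2/7 = 28.6% → the remote team
Moderate: the remote team 29/48 = 60.4%, the junior adjuster 17/35 = 48.6% → the remote team
Simple: the remote team 4/5 = 80.0%, the junior adjuster 127/198 = 64.1% → the remote team
Overall: the remote team 95/215 = 44.2%, the junior adjuster 146/240 = 60.8% → the junior adjuster
The remote team wins each claim group but the junior adjuster wins overall — the comparison reverses. The remote team's claims skew toward complex, which has a lower base rate.

Yes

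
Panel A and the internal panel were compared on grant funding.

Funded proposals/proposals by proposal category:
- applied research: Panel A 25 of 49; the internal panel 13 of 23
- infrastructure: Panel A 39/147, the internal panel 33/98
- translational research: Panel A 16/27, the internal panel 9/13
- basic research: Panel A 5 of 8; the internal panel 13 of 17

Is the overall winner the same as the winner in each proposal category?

Yes

Applied research: Panel A 25/49 = 51.0%, the internal panel 13/23 = 56.5% → the internal panel
Infrastructure: Panel A 39/147 = 26.5%, the internal panel 33/98 = 33.7% → the internal panel
Translational research: Panel A 16/27 = 59.3%, the internal panel 9/13 = 69.2% → the internal panel
Basic research: Panel A 5/8 = 62.5%, the internal panel 13/17 = 76.5% → the internal panel
Overall: Panel A 85/231 = 36.8%, the internal panel 68/151 = 45.0% → the internal panel
The internal panel wins overall and in every proposal group — no reversal.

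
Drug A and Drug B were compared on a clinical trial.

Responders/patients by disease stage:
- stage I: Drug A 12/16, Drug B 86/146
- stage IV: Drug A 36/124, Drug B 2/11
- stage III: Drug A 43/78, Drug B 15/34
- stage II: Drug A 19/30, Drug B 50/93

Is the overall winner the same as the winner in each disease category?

Stage I: Drug A 12/16 = 75.0%, Drug B 86/146 = 58.9% → Drug A
Stage IV: Drug A 36/124 = 29.0%, Drug B 2/11 = 18.2% → Drug A
Stage III: Drug A 43/78 = 55.1%, Drug B 15/34 = 44.1% → Drug A
Stage II: Drug A 19/30 = 63.3%, Drug B 50/93 = 53.8% → Drug A
Overall: Drug A 110/248 = 44.4%, Drug B 153/284 = 53.9% → Drug B
Drug A wins each disease group but Drug B wins overall — the comparison reverses. Drug A's patients skew toward stage IV, which has a lower base rate.

No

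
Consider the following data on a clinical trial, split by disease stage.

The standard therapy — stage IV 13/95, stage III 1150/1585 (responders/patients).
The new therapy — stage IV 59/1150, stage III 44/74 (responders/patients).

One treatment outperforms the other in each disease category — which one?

the standard therapy

Stage IV: the standard therapy 13/95 = 13.7%, the new therapy 59/1150 = 5.1% → the standard therapy
Stage III: the standard therapy 1150/1585 = 72.6%, the new therapy 44/74 = 59.5% → the standard therapy
The standard therapy has the higher rate in both groups.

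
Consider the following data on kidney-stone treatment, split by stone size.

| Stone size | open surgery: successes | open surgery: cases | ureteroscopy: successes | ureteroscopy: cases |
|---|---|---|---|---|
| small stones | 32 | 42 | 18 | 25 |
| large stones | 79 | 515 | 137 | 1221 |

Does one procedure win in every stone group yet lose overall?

Small stones: open surgery 32/42 = 76.2%, ureteroscopy 18/25 = 72.0% → open surgery
Large stones: open surgery 79/515 = 15.3%, ureteroscopy 137/1221 = 11.2% → open surgery
Overall: open surgery 111/557 = 19.9%, ureteroscopy 155/1246 = 12.4% → open surgery
Open surgery wins overall and in every stone group — no reversal.

No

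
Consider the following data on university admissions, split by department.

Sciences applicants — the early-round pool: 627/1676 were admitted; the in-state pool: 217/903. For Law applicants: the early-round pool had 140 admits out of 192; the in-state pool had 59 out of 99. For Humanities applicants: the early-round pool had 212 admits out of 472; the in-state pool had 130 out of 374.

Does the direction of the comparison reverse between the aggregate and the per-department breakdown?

Sciences: the early-round pool 627/1676 = 37.4%, the in-state pool 217/903 = 24.0% → the early-round pool
Law: the early-round pool 140/192 = 72.9%, the in-state pool 59/99 = 59.6% → the early-round pool
Humanities: the early-round pool 212/472 = 44.9%, the in-state pool 130/374 = 34.8% → the early-round pool
Overall: the early-round pool 979/2340 = 41.8%, the in-state pool 406/1376 = 29.5% → the early-round pool
The early-round pool wins overall and in every department group — no reversal.

No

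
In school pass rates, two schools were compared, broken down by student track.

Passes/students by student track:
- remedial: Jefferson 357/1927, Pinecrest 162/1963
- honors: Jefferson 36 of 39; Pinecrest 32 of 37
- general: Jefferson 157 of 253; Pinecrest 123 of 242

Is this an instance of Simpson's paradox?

Remedial: Jefferson 357/1927 = 18.5%, Pinecrest 162/1963 = 8.3% → Jefferson
Honors: Jefferson 36/39 = 92.3%, Pinecrest 32/37 = 86.5% → Jefferson
General: Jefferson 157/253 = 62.1%, Pinecrest 123/242 = 50.8% → Jefferson
Overall: Jefferson 550/2219 = 24.8%, Pinecrest 317/2242 = 14.1% → Jefferson
Jefferson wins overall and in every student group — no reversal.

No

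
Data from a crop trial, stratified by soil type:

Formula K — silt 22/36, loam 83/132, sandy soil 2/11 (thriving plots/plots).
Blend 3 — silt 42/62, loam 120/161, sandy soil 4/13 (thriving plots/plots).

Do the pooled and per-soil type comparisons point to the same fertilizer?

Yes

Silt: Formula K 22/36 = 61.1%, Blend 3 42/62 = 67.7% → Blend 3
Loam: Formula K 83/132 = 62.9%, Blend 3 120/161 = 74.5% → Blend 3
Sandy soil: Formula K 2/11 = 18.2%, Blend 3 4/13 = 30.8% → Blend 3
Overall: Formula K 107/179 = 59.8%, Blend 3 166/236 = 70.3% → Blend 3
Blend 3 wins overall and in every soil group — no reversal.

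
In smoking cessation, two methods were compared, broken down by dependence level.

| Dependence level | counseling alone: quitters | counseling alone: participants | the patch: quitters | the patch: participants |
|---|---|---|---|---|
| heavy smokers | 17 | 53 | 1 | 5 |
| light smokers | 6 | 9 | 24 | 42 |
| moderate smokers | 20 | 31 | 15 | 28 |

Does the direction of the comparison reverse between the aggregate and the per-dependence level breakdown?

Heavy smokers: counseling alone 17/53 = 32.1%, the patch 1/5 = 20.0% → counseling alone
Light smokers: counseling alone 6/9 = 66.7%, the patch 24/42 = 57.1% → counseling alone
Moderate smokers: counseling alone 20/31 = 64.5%, the patch 15/28 = 53.6% → counseling alone
Overall: counseling alone 43/93 = 46.2%, the patch 40/75 = 53.3% → the patch
Counseling alone wins each dependence group but the patch wins overall — the comparison reverses. Counseling alone's participants skew toward heavy smokers, which has a lower base rate.

Yes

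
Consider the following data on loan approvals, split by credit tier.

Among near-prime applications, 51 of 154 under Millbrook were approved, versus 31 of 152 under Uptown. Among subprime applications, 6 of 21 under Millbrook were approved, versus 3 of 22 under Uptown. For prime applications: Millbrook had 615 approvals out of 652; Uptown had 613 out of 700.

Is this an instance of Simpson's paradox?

No

Near-prime: Millbrook 51/154 = 33.1%, Uptown 31/152 = 20.4% → Millbrook
Subprime: Millbrook 6/21 = 28.6%, Uptown 3/22 = 13.6% → Millbrook
Prime: Millbrook 615/652 = 94.3%, Uptown 613/700 = 87.6% → Millbrook
Overall: Millbrook 672/827 = 81.3%, Uptown 647/874 = 74.0% → Millbrook
Millbrook wins overall and in every credit group — no reversal.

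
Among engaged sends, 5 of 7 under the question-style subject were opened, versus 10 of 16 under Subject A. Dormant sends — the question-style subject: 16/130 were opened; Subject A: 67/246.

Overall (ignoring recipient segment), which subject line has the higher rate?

Engaged: the question-style subject 5/7 = 71.4%, Subject A 10/16 = 62.5% → the question-style subject
Dormant: the question-style subject 16/130 = 12.3%, Subject A 67/246 = 27.2% → Subject A
Overall: the question-style subject 21/137 = 15.3%, Subject A 77/262 = 29.4% → Subject A
(Neither sweeps every recipient group, but Subject A has the higher pooled rate.)

Subject A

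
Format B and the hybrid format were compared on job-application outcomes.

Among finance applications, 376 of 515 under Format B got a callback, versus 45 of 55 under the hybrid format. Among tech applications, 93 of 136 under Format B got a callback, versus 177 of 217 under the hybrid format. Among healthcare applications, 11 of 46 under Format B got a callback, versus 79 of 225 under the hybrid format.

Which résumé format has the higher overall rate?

Format B

Finance: Format B 376/515 = 73.0%, the hybrid format 45/55 = 81.8% → the hybrid format
Tech: Format B 93/136 = 68.4%, the hybrid format 177/217 = 81.6% → the hybrid format
Healthcare: Format B 11/46 = 23.9%, the hybrid format 79/225 = 35.1% → the hybrid format
Overall: Format B 480/697 = 68.9%, the hybrid format 301/497 = 60.6% → Format B
(The hybrid format wins every industry group but Format B wins overall — the hybrid format's applications skew toward the low-rate healthcare group.)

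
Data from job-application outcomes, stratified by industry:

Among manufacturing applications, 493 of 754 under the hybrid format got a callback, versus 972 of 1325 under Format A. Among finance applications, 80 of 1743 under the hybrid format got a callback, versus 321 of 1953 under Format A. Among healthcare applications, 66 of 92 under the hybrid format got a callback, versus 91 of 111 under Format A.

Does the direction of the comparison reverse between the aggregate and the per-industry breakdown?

No

Manufacturing: the hybrid format 493/754 = 65.4%, Format A 972/1325 = 73.4% → Format A
Finance: the hybrid format 80/1743 = 4.6%, Format A 321/1953 = 16.4% → Format A
Healthcare: the hybrid format 66/92 = 71.7%, Format A 91/111 = 82.0% → Format A
Overall: the hybrid format 639/2589 = 24.7%, Format A 1384/3389 = 40.8% → Format A
Format A wins overall and in every industry group — no reversal.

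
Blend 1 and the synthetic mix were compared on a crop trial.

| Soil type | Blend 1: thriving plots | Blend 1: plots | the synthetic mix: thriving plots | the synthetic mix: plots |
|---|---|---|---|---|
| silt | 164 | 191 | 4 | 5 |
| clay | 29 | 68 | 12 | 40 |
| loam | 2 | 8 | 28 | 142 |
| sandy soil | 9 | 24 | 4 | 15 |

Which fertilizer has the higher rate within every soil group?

Silt: Blend 1 164/191 = 85.9%, the synthetic mix 4/5 = 80.0% → Blend 1
Clay: Blend 1 29/68 = 42.6%, the synthetic mix 12/40 = 30.0% → Blend 1
Loam: Blend 1 2/8 = 25.0%, the synthetic mix 28/142 = 19.7% → Blend 1
Sandy soil: Blend 1 9/24 = 37.5%, the synthetic mix 4/15 = 26.7% → Blend 1
Blend 1 has the higher rate in all 4 groups.

Blend 1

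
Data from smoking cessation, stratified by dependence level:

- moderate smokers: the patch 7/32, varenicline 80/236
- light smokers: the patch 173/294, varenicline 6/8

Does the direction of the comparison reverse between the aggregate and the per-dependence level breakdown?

Yes

Moderate smokers: the patch 7/32 = 21.9%, varenicline 80/236 = 33.9% → varenicline
Light smokers: the patch 173/294 = 58.8%, varenicline 6/8 = 75.0% → varenicline
Overall: the patch 180/326 = 55.2%, varenicline 86/244 = 35.2% → the patch
Varenicline wins each dependence group but the patch wins overall — the comparison reverses. Varenicline's participants skew toward moderate smokers, which has a lower base rate.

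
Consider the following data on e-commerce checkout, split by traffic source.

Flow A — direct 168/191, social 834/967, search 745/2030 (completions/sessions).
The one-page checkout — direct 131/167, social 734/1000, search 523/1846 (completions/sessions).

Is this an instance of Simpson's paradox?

Direct: Flow A 168/191 = 88.0%, the one-page checkout 131/167 = 78.4% → Flow A
Social: Flow A 834/967 = 86.2%, the one-page checkout 734/1000 = 73.4% → Flow A
Search: Flow A 745/2030 = 36.7%, the one-page checkout 523/1846 = 28.3% → Flow A
Overall: Flow A 1747/3188 = 54.8%, the one-page checkout 1388/3013 = 46.1% → Flow A
Flow A wins overall and in every traffic group — no reversal.

No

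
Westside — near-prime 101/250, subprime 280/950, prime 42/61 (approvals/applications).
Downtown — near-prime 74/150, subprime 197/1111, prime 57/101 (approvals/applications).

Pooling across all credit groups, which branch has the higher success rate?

Near-prime: Westside 101/250 = 40.4%, Downtown 74/150 = 49.3% → Downtown
Subprime: Westside 280/950 = 29.5%, Downtown 197/1111 = 17.7% → Westside
Prime: Westside 42/61 = 68.9%, Downtown 57/101 = 56.4% → Westside
Overall: Westside 423/1261 = 33.5%, Downtown 328/1362 = 24.1% → Westside
(Neither sweeps every credit group, but Westside has the higher pooled rate.)

Westside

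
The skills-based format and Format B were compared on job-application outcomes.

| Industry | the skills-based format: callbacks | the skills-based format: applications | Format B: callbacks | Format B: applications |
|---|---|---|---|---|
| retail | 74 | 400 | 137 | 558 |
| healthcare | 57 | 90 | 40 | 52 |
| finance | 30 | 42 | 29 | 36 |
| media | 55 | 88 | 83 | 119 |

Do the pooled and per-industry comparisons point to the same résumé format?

Retail: the skills-based format 74/400 = 18.5%, Format B 137/558 = 24.6% → Format B
Healthcare: the skills-based format 57/90 = 63.3%, Format B 40/52 = 76.9% → Format B
Finance: the skills-based format 30/42 = 71.4%, Format B 29/36 = 80.6% → Format B
Media: the skills-based format 55/88 = 62.5%, Format B 83/119 = 69.7% → Format B
Overall: the skills-based format 216/620 = 34.8%, Format B 289/765 = 37.8% → Format B
Format B wins overall and in every industry group — no reversal.

Yes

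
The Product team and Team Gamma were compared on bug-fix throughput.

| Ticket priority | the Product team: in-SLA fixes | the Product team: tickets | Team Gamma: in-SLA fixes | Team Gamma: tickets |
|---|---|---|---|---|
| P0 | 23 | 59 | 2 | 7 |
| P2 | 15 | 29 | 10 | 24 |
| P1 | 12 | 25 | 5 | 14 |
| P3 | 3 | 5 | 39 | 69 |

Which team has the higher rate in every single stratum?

P0: the Product team 23/59 = 39.0%, Team Gamma 2/7 = 28.6% → the Product team
P2: the Product team 15/29 = 51.7%, Team Gamma 10/24 = 41.7% → the Product team
P1: the Product team 12/25 = 48.0%, Team Gamma 5/14 = 35.7% → the Product team
P3: the Product team 3/5 = 60.0%, Team Gamma 39/69 = 56.5% → the Product team
The Product team has the higher rate in all 4 groups.

the Product team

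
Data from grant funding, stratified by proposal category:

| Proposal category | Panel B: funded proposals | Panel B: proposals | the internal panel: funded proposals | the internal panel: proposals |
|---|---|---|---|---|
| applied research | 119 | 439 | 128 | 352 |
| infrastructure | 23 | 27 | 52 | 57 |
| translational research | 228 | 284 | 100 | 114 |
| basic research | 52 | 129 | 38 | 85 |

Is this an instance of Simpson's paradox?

No

Applied research: Panel B 119/439 = 27.1%, the internal panel 128/352 = 36.4% → the internal panel
Infrastructure: Panel B 23/27 = 85.2%, the internal panel 52/57 = 91.2% → the internal panel
Translational research: Panel B 228/284 = 80.3%, the internal panel 100/114 = 87.7% → the internal panel
Basic research: Panel B 52/129 = 40.3%, the internal panel 38/85 = 44.7% → the internal panel
Overall: Panel B 422/879 = 48.0%, the internal panel 318/608 = 52.3% → the internal panel
The internal panel wins overall and in every proposal group — no reversal.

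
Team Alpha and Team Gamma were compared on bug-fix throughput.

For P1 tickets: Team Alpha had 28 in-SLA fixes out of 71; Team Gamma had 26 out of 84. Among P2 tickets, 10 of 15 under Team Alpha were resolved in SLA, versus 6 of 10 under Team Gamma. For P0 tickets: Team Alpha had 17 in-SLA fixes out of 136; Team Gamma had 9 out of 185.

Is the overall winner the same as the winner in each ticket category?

P1: Team Alpha 28/71 = 39.4%, Team Gamma 26/84 = 31.0% → Team Alpha
P2: Team Alpha 10/15 = 66.7%, Team Gamma 6/10 = 60.0% → Team Alpha
P0: Team Alpha 17/136 = 12.5%, Team Gamma 9/185 = 4.9% → Team Alpha
Overall: Team Alpha 55/222 = 24.8%, Team Gamma 41/279 = 14.7% → Team Alpha
Team Alpha wins overall and in every ticket group — no reversal.

Yes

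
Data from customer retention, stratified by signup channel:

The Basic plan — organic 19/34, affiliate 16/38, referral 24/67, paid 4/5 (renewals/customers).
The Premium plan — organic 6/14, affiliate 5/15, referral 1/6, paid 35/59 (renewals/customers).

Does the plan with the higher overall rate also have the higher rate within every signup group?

Organic: the Basic plan 19/34 = 55.9%, the Premium plan 6/14 = 42.9% → the Basic plan
Affiliate: the Basic plan 16/38 = 42.1%, the Premium plan 5/15 = 33.3% → the Basic plan
Referral: the Basic plan 24/67 = 35.8%, the Premium plan 1/6 = 16.7% → the Basic plan
Paid: the Basic plan 4/5 = 80.0%, the Premium plan 35/59 = 59.3% → the Basic plan
Overall: the Basic plan 63/144 = 43.8%, the Premium plan 47/94 = 50.0% → the Premium plan
The Basic plan wins each signup group but the Premium plan wins overall — the comparison reverses. The Basic plan's customers skew toward referral, which has a lower base rate.

No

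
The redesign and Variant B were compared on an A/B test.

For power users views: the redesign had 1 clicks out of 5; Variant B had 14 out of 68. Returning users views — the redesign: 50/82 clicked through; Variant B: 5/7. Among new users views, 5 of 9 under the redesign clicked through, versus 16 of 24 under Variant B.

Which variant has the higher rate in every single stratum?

Power users: the redesign 1/5 = 20.0%, Variant B 14/68 = 20.6% → Variant B
Returning users: the redesign 50/82 = 61.0%, Variant B 5/7 = 71.4% → Variant B
New users: the redesign 5/9 = 55.6%, Variant B 16/24 = 66.7% → Variant B
Variant B has the higher rate in all 3 groups.

Variant B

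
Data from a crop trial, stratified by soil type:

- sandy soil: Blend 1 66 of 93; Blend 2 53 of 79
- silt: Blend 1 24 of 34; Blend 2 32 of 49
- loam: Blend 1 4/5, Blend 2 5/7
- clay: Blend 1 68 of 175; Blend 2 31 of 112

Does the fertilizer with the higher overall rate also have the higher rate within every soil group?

Yes

Sandy soil: Blend 1 66/93 = 71.0%, Blend 2 53/79 = 67.1% → Blend 1
Silt: Blend 1 24/34 = 70.6%, Blend 2 32/49 = 65.3% → Blend 1
Loam: Blend 1 4/5 = 80.0%, Blend 2 5/7 = 71.4% → Blend 1
Clay: Blend 1 68/175 = 38.9%, Blend 2 31/112 = 27.7% → Blend 1
Overall: Blend 1 162/307 = 52.8%, Blend 2 121/247 = 49.0% → Blend 1
Blend 1 wins overall and in every soil group — no reversal.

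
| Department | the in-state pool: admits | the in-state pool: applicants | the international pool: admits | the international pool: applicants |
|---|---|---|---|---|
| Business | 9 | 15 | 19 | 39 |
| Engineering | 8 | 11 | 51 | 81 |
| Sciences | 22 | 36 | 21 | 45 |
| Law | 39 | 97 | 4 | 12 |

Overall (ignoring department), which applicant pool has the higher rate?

the international pool

Business: the in-state pool 9/15 = 60.0%, the international pool 19/39 = 48.7% → the in-state pool
Engineering: the in-state pool 8/11 = 72.7%, the international pool 51/81 = 63.0% → the in-state pool
Sciences: the in-state pool 22/36 = 61.1%, the international pool 21/45 = 46.7% → the in-state pool
Law: the in-state pool 39/97 = 40.2%, the international pool 4/12 = 33.3% → the in-state pool
Overall: the in-state pool 78/159 = 49.1%, the international pool 95/177 = 53.7% → the international pool
(The in-state pool wins every department group but the international pool wins overall — the in-state pool's applicants skew toward the low-rate Law group.)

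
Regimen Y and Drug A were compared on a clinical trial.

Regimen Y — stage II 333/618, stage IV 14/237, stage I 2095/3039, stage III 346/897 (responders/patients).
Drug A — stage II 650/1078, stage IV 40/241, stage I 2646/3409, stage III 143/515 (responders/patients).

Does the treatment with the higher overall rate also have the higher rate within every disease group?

Stage II: Regimen Y 333/618 = 53.9%, Drug A 650/1078 = 60.3% → Drug A
Stage IV: Regimen Y 14/237 = 5.9%, Drug A 40/241 = 16.6% → Drug A
Stage I: Regimen Y 2095/3039 = 68.9%, Drug A 2646/3409 = 77.6% → Drug A
Stage III: Regimen Y 346/897 = 38.6%, Drug A 143/515 = 27.8% → Regimen Y
Overall: Regimen Y 2788/4791 = 58.2%, Drug A 3479/5243 = 66.4% → Drug A
Neither sweeps: Regimen Y wins 1 of 4 groups, Drug A wins 3. Drug A wins overall but not every group — no Simpson reversal.

No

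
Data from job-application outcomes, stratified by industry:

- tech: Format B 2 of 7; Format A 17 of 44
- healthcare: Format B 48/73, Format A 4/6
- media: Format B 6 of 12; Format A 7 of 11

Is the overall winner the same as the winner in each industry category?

Tech: Format B 2/7 = 28.6%, Format A 17/44 = 38.6% → Format A
Healthcare: Format B 48/73 = 65.8%, Format A 4/6 = 66.7% → Format A
Media: Format B 6/12 = 50.0%, Format A 7/11 = 63.6% → Format A
Overall: Format B 56/92 = 60.9%, Format A 28/61 = 45.9% → Format B
Format A wins each industry group but Format B wins overall — the comparison reverses. Format A's applications skew toward tech, which has a lower base rate.

No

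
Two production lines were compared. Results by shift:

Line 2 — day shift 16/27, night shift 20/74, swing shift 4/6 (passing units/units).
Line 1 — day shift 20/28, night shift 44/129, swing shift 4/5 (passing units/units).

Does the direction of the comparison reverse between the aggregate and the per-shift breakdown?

No

Day shift: Line 2 16/27 = 59.3%, Line 1 20/28 = 71.4% → Line 1
Night shift: Line 2 20/74 = 27.0%, Line 1 44/129 = 34.1% → Line 1
Swing shift: Line 2 4/6 = 66.7%, Line 1 4/5 = 80.0% → Line 1
Overall: Line 2 40/107 = 37.4%, Line 1 68/162 = 42.0% → Line 1
Line 1 wins overall and in every shift group — no reversal.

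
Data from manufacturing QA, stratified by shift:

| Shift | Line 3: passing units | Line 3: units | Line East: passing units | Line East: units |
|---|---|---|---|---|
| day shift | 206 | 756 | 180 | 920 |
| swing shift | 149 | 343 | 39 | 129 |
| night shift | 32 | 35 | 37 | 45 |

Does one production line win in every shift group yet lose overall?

No

Day shift: Line 3 206/756 = 27.2%, Line East 180/920 = 19.6% → Line 3
Swing shift: Line 3 149/343 = 43.4%, Line East 39/129 = 30.2% → Line 3
Night shift: Line 3 32/35 = 91.4%, Line East 37/45 = 82.2% → Line 3
Overall: Line 3 387/1134 = 34.1%, Line East 256/1094 = 23.4% → Line 3
Line 3 wins overall and in every shift group — no reversal.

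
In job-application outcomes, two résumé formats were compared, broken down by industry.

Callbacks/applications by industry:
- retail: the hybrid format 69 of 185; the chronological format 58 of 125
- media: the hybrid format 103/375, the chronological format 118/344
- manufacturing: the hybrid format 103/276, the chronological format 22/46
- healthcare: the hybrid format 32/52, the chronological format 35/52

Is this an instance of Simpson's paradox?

Retail: the hybrid format 69/185 = 37.3%, the chronological format 58/125 = 46.4% → the chronological format
Media: the hybrid format 103/375 = 27.5%, the chronological format 118/344 = 34.3% → the chronological format
Manufacturing: the hybrid format 103/276 = 37.3%, the chronological format 22/46 = 47.8% → the chronological format
Healthcare: the hybrid format 32/52 = 61.5%, the chronological format 35/52 = 67.3% → the chronological format
Overall: the hybrid format 307/888 = 34.6%, the chronological format 233/567 = 41.1% → the chronological format
The chronological format wins overall and in every industry group — no reversal.

No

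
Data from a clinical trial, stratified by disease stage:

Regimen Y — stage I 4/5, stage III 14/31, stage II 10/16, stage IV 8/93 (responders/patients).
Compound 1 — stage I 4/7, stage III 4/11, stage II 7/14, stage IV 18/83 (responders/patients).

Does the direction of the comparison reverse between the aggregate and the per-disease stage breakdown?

No

Stage I: Regimen Y 4/5 = 80.0%, Compound 1 4/7 = 57.1% → Regimen Y
Stage III: Regimen Y 14/31 = 45.2%, Compound 1 4/11 = 36.4% → Regimen Y
Stage II: Regimen Y 10/16 = 62.5%, Compound 1 7/14 = 50.0% → Regimen Y
Stage IV: Regimen Y 8/93 = 8.6%, Compound 1 18/83 = 21.7% → Compound 1
Overall: Regimen Y 36/145 = 24.8%, Compound 1 33/115 = 28.7% → Compound 1
Neither sweeps: Regimen Y wins 3 of 4 groups, Compound 1 wins 1. Compound 1 wins overall but not every group — no Simpson reversal.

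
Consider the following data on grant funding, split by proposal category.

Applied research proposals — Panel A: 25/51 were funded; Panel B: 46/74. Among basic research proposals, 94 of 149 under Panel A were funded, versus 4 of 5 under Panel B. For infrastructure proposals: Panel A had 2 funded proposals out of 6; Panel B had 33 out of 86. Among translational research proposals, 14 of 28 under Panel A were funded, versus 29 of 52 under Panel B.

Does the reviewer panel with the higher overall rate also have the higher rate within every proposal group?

No

Applied research: Panel A 25/51 = 49.0%, Panel B 46/74 = 62.2% → Panel B
Basic research: Panel A 94/149 = 63.1%, Panel B 4/5 = 80.0% → Panel B
Infrastructure: Panel A 2/6 = 33.3%, Panel B 33/86 = 38.4% → Panel B
Translational research: Panel A 14/28 = 50.0%, Panel B 29/52 = 55.8% → Panel B
Overall: Panel A 135/234 = 57.7%, Panel B 112/217 = 51.6% → Panel A
Panel B wins each proposal group but Panel A wins overall — the comparison reverses. Panel B's proposals skew toward infrastructure, which has a lower base rate.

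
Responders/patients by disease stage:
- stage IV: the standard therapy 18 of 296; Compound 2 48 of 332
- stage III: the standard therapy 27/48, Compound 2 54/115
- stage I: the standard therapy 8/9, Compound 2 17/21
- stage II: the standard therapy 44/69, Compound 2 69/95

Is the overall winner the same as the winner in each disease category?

No

Stage IV: the standard therapy 18/296 = 6.1%, Compound 2 48/332 = 14.5% → Compound 2
Stage III: the standard therapy 27/48 = 56.2%, Compound 2 54/115 = 47.0% → the standard therapy
Stage I: the standard therapy 8/9 = 88.9%, Compound 2 17/21 = 81.0% → the standard therapy
Stage II: the standard therapy 44/69 = 63.8%, Compound 2 69/95 = 72.6% → Compound 2
Overall: the standard therapy 97/422 = 23.0%, Compound 2 188/563 = 33.4% → Compound 2
Neither sweeps: the standard therapy wins 2 of 4 groups, Compound 2 wins 2. Compound 2 wins overall but not every group — no Simpson reversal.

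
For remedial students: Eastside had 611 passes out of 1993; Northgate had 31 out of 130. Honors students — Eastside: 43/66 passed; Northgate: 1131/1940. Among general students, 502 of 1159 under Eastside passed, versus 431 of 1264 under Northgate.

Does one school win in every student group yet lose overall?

Yes

Remedial: Eastside 611/1993 = 30.7%, Northgate 31/130 = 23.8% → Eastside
Honors: Eastside 43/66 = 65.2%, Northgate 1131/1940 = 58.3% → Eastside
General: Eastside 502/1159 = 43.3%, Northgate 431/1264 = 34.1% → Eastside
Overall: Eastside 1156/3218 = 35.9%, Northgate 1593/3334 = 47.8% → Northgate
Eastside wins each student group but Northgate wins overall — the comparison reverses. Eastside's students skew toward remedial, which has a lower base rate.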